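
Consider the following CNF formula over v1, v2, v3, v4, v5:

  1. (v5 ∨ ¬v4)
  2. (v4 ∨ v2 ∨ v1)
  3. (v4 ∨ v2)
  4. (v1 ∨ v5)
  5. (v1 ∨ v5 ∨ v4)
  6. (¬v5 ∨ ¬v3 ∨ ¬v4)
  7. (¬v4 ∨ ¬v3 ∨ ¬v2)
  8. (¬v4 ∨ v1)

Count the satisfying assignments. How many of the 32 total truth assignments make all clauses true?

Split on v4, then v1.
  v4=1, v1=1: remaining (v2,v3,v5) ∈ {(0,0,1); (1,0,1)} — 2.
  v4=1, v1=0: a clause becomes empty — 0.
  v4=0, v1=1: remaining (v2,v3,v5) ∈ {(1,0,0); (1,0,1); (1,1,0); (1,1,1)} — 4.
  v4=0, v1=0: remaining (v2,v3,v5) ∈ {(1,0,1); (1,1,1)} — 2.
Total: 2 + 0 + 4 + 2 = 8.

8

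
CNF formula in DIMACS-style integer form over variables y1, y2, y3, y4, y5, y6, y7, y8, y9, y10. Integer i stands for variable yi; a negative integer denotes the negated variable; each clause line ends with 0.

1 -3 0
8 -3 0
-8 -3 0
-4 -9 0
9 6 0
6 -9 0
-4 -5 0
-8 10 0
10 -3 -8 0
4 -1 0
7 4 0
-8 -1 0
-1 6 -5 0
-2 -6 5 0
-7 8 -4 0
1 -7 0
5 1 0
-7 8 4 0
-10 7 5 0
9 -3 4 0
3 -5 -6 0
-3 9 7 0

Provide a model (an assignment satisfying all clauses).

y1=1, y2=0, y3=0, y4=1, y5=0, y6=1, y7=0, y8=0, y9=0, y10=0

Pure literal: y2 appears only negated; assign y2 = False.
Branch on y1: take y1 = True.
  then y4 is forced to True.
  then y9 is forced to False.
  then y6 is forced to True.
  then y5 is forced to False.
  then y8 is forced to False.
  then y3 is forced to False.
  then y7 is forced to False.
  then y10 is forced to False.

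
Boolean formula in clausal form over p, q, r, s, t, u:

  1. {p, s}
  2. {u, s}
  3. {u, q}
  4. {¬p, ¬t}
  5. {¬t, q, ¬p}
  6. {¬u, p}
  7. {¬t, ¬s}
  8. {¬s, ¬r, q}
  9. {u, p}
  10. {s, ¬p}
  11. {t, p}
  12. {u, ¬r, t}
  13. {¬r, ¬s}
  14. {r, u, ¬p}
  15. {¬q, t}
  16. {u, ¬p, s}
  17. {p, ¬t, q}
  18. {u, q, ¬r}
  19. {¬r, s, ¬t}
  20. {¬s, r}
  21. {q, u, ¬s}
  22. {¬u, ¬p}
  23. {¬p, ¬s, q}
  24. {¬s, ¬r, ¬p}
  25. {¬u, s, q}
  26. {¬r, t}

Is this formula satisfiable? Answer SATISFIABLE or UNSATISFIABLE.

p = True:
  propagation gives t=False, s=True, r=False; an empty clause results — contradiction.
p = False:
  propagation gives s=True, u=False; an empty clause results — contradiction.
Every branch closes, so no satisfying assignment exists.

UNSATISFIABLE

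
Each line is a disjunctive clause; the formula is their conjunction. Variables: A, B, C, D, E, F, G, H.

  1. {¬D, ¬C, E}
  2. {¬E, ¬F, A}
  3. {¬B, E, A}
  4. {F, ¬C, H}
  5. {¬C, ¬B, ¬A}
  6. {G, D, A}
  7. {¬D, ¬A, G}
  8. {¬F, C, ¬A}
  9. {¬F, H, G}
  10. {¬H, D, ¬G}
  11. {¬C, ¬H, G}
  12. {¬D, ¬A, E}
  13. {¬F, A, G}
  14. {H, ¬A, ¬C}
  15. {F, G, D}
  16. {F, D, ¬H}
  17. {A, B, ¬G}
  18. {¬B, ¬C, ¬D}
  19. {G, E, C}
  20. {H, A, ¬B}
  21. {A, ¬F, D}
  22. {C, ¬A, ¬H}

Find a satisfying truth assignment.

A = 0, B = 1, C = 0, D = 1, E = 1, F = 0, G = 0, H = 1

Branch on A: take A = False.
Set B = True and propagate.
  then E is forced to True.
  then F is forced to False.
  then H is forced to True.
  then D is forced to True.
  then C is forced to False.
G is now unconstrained; take G = False.
Check each clause:
  1. {E, ¬C, ¬D} — E is true.
  2. {¬F, A, ¬E} — ¬F is true.
  3. {A, ¬B, E} — E is true.
  4. {F, ¬C, H} — H is true.
  5. {¬C, ¬A, ¬B} — ¬C is true.
  6. {A, G, D} — D is true.
  7. {G, ¬A, ¬D} — ¬A is true.
  8. {¬A, C, ¬F} — ¬F is true.
  9. {¬F, H, G} — H is true.
  10. {¬G, ¬H, D} — ¬G is true.
  11. {¬C, G, ¬H} — ¬C is true.
  12. {¬A, ¬D, E} — E is true.
  13. {¬F, A, G} — ¬F is true.
  14. {¬C, H, ¬A} — H is true.
  15. {G, F, D} — D is true.
  16. {F, ¬H, D} — D is true.
  17. {A, B, ¬G} — B is true.
  18. {¬C, ¬D, ¬B} — ¬C is true.
  19. {G, E, C} — E is true.
  20. {A, H, ¬B} — H is true.
  21. {A, D, ¬F} — ¬F is true.
  22. {¬H, C, ¬A} — ¬A is true.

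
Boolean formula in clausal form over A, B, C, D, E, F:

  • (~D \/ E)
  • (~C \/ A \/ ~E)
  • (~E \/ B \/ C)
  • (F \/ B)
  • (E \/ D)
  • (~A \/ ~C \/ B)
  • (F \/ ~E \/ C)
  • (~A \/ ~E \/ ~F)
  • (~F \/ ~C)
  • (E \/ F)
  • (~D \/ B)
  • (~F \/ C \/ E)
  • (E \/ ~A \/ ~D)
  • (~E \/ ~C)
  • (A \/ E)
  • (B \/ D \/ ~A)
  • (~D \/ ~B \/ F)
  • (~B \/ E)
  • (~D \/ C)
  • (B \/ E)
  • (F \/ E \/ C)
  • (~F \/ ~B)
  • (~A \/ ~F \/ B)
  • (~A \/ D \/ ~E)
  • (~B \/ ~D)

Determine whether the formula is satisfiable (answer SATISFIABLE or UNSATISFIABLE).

UNSATISFIABLE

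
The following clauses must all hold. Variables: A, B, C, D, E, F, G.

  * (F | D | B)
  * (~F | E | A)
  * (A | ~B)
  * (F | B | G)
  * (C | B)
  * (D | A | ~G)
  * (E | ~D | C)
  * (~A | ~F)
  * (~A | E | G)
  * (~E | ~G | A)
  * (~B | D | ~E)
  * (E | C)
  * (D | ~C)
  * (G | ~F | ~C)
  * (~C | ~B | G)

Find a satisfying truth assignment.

A=True, B=False, C=True, D=True, E=True, F=False, G=True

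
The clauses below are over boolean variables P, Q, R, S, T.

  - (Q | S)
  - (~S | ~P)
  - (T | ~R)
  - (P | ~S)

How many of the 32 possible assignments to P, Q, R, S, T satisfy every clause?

The models are:
  P=F Q=T R=F S=F T=F
  P=F Q=T R=F S=F T=T
  P=F Q=T R=T S=F T=T
  P=T Q=T R=F S=F T=F
  P=T Q=T R=F S=F T=T
  P=T Q=T R=T S=F T=T
Count: 6.

6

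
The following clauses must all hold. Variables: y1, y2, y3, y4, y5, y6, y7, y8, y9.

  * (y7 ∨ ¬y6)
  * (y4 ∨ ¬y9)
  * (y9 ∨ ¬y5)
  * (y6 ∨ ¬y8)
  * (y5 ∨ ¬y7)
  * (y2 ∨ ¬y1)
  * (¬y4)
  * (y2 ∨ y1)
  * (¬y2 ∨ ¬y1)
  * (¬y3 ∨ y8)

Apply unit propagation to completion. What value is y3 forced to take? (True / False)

False

Unit clause (¬y4) sets y4 = False.
In (¬y9 ∨ y4), y4 is now false; ¬y9 must hold, so y9 = False.
In (y9 ∨ ¬y5), y9 is now false; ¬y5 must hold, so y5 = False.
In (¬y7 ∨ y5), y5 is now false; ¬y7 must hold, so y7 = False.
(y7 ∨ ¬y6): since y7 = False, the clause reduces to (¬y6). y6 = False.
(¬y8 ∨ y6): since y6 = False, the clause reduces to (¬y8). y8 = False.
(y8 ∨ ¬y3): since y8 = False, the clause reduces to (¬y3). y3 = False.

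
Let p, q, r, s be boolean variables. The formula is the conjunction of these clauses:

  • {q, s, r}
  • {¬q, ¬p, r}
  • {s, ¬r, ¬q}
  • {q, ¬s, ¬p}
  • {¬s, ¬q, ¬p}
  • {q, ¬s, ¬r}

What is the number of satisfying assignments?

6

Satisfying assignments:
  p=F q=F r=F s=T
  p=F q=F r=T s=F
  p=F q=T r=F s=F
  p=F q=T r=F s=T
  p=F q=T r=T s=T
  p=T q=F r=T s=F
Count: 6.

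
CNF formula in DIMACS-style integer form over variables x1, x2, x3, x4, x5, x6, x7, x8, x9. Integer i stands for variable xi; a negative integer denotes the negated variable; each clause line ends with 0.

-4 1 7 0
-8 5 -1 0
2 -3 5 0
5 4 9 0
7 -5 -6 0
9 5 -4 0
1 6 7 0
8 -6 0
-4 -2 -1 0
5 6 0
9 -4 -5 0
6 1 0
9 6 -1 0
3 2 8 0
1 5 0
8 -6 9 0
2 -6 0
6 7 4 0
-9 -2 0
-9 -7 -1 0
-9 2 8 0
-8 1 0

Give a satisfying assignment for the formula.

x1=True, x2=False, x3=True, x4=True, x5=True, x6=False, x7=False, x8=True, x9=True

Set x1 = True and propagate.
The remaining clauses are satisfied by x2 = False, x3 = True, x4 = True, x5 = True, x6 = False, x7 = False, x8 = True, x9 = True.
Check each clause:
  1. (x1 ∨ ¬x4 ∨ x7) — x1 is true.
  2. (¬x8 ∨ ¬x1 ∨ x5) — x5 is true.
  3. (x5 ∨ x2 ∨ ¬x3) — x5 is true.
  4. (x9 ∨ x4 ∨ x5) — x9 is true.
  5. (x7 ∨ ¬x6 ∨ ¬x5) — ¬x6 is true.
  6. (¬x4 ∨ x5 ∨ x9) — x9 is true.
  7. (x6 ∨ x7 ∨ x1) — x1 is true.
  8. (¬x6 ∨ x8) — x8 is true.
  9. (¬x2 ∨ ¬x4 ∨ ¬x1) — ¬x2 is true.
  10. (x6 ∨ x5) — x5 is true.
  11. (¬x4 ∨ x9 ∨ ¬x5) — x9 is true.
  12. (x6 ∨ x1) — x1 is true.
  13. (x6 ∨ x9 ∨ ¬x1) — x9 is true.
  14. (x2 ∨ x3 ∨ x8) — x8 is true.
  15. (x1 ∨ x5) — x1 is true.
  16. (¬x6 ∨ x9 ∨ x8) — x8 is true.
  17. (¬x6 ∨ x2) — ¬x6 is true.
  18. (x6 ∨ x4 ∨ x7) — x4 is true.
  19. (¬x9 ∨ ¬x2) — ¬x2 is true.
  20. (¬x9 ∨ ¬x7 ∨ ¬x1) — ¬x7 is true.
  21. (¬x9 ∨ x2 ∨ x8) — x8 is true.
  22. (x1 ∨ ¬x8) — x1 is true.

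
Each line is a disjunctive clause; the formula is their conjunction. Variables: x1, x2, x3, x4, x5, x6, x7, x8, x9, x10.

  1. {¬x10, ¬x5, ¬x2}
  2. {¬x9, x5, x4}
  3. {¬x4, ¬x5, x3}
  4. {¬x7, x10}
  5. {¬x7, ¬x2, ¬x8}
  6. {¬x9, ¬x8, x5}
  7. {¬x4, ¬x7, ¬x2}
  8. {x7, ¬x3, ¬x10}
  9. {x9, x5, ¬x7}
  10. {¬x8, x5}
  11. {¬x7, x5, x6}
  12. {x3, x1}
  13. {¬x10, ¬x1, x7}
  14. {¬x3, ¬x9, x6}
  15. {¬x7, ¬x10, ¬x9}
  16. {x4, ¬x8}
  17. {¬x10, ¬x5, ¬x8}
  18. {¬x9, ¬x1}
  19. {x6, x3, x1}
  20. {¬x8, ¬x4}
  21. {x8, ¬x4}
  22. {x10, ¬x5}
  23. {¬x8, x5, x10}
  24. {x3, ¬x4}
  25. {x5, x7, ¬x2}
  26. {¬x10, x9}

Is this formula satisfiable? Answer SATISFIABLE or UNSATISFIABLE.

Pure literal: x2 appears only negated; assign x2 = False.
Branch on x1: take x1 = False.
  then x3 is forced to True.
Branch on x4: take x4 = False.
  then x8 is forced to False.
For the remaining variables, x5 = False, x6 = False, x7 = False, x9 = False, x10 = False works.
So x1 = F, x2 = F, x3 = T, x4 = F, x5 = F, x6 = F, x7 = F, x8 = F, x9 = F, x10 = F is a satisfying assignment.

SATISFIABLE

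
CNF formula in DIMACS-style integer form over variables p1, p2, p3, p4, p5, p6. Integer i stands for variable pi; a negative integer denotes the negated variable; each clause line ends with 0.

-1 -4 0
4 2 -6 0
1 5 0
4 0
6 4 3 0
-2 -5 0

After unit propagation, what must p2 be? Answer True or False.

False

Unit clause (p4) sets p4 = True.
(¬p1 ∨ ¬p4) with p4 = True leaves only ¬p1, so p1 = False.
(p5 ∨ p1) with p1 = False leaves only p5, so p5 = True.
(¬p2 ∨ ¬p5): since p5 = True, the clause reduces to (¬p2). p2 = False.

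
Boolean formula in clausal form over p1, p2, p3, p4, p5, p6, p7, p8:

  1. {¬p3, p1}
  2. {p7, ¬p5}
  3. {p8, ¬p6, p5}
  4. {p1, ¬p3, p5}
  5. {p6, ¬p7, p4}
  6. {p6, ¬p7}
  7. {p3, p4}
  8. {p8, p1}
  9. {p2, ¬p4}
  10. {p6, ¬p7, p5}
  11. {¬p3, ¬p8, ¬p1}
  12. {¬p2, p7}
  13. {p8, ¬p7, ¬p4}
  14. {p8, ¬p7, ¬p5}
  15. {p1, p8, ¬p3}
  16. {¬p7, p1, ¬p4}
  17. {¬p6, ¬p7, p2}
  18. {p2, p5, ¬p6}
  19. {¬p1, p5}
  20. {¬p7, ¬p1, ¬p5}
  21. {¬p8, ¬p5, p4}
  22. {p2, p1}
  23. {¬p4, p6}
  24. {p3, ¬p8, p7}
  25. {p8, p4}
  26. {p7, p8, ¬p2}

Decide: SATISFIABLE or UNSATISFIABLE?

p7 = True:
  p1 = True:
    propagation gives p5=True; an empty clause results — contradiction.
  p1 = False:
    propagation gives p3=False, p4=True; an empty clause results — contradiction.
p7 = False:
  propagation gives p5=False, p2=False, p4=False, p3=True; an empty clause results — contradiction.
Every branch closes, so no satisfying assignment exists.

UNSATISFIABLE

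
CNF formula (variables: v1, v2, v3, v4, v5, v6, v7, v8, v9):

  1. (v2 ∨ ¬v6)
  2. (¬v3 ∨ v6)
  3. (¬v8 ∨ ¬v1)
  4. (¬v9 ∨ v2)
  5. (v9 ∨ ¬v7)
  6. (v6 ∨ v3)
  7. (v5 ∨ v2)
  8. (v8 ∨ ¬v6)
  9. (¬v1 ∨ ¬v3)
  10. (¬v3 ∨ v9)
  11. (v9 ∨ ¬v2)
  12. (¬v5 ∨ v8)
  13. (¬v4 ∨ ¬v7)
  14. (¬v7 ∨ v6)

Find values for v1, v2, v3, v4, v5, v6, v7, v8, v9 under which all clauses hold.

Pure literal: v1 appears only negated; assign v1 = False.
Pure literal: v4 appears only negated; assign v4 = False.
Try v2 = True.
  then v9 is forced to True.
Set v3 = True and propagate.
  then v6 is forced to True.
  then v8 is forced to True.
v5, v7 are now unconstrained; take v5 = False, v7 = False.
Check each clause:
  1. (v2 ∨ ¬v6) — v2 is true.
  2. (¬v3 ∨ v6) — v6 is true.
  3. (¬v1 ∨ ¬v8) — ¬v1 is true.
  4. (v2 ∨ ¬v9) — v2 is true.
  5. (v9 ∨ ¬v7) — ¬v7 is true.
  6. (v3 ∨ v6) — v3 is true.
  7. (v2 ∨ v5) — v2 is true.
  8. (¬v6 ∨ v8) — v8 is true.
  9. (¬v3 ∨ ¬v1) — ¬v1 is true.
  10. (¬v3 ∨ v9) — v9 is true.
  11. (¬v2 ∨ v9) — v9 is true.
  12. (v8 ∨ ¬v5) — v8 is true.
  13. (¬v4 ∨ ¬v7) — ¬v7 is true.
  14. (¬v7 ∨ v6) — ¬v7 is true.

v1=False, v2=True, v3=True, v4=False, v5=False, v6=True, v7=False, v8=True, v9=True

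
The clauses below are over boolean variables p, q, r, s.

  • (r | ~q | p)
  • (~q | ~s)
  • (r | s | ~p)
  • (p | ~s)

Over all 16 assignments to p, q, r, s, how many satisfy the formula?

Split on p, then s.
  p=T, s=T: remaining (q,r) ∈ {(F,F); (F,T)} — 2.
  p=T, s=F: remaining (q,r) ∈ {(F,T); (T,T)} — 2.
  p=F, s=T: a clause becomes empty — 0.
  p=F, s=F: remaining (q,r) ∈ {(F,F); (F,T); (T,T)} — 3.
Total: 2 + 2 + 0 + 3 = 7.

7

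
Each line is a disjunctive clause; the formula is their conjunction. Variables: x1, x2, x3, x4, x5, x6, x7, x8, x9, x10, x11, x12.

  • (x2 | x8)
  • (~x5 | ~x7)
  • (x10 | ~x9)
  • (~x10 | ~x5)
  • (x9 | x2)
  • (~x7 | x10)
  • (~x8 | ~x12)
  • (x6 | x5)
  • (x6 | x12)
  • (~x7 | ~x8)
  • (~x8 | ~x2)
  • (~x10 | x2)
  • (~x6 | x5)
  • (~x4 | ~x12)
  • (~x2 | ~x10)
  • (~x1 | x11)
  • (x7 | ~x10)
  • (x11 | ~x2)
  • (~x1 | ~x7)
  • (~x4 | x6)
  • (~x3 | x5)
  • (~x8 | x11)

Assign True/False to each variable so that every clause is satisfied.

Pure literal: x11 appears only positively; assign x11 = True.
Try x1 = True.
  then x7 is forced to False.
  then x10 is forced to False.
  then x9 is forced to False.
  then x2 is forced to True.
  then x8 is forced to False.
Branch on x3: take x3 = True.
  then x5 is forced to True.
The remaining clauses are satisfied by x4 = True, x6 = True, x12 = False.

x1=T, x2=T, x3=T, x4=T, x5=T, x6=T, x7=F, x8=F, x9=F, x10=F, x11=T, x12=F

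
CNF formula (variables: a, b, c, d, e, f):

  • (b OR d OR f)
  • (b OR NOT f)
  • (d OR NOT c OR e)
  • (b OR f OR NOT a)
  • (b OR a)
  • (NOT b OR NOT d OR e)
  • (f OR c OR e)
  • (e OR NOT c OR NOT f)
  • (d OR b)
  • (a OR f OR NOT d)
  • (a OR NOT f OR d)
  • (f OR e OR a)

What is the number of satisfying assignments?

Case analysis on f and b:
  f=T, b=T: 7 of the 16 assignments to (a,c,d,e) work.
  f=T, b=F: a clause becomes empty — 0.
  f=F, b=T: c free; 3 ways for (a,d,e) × 2^1 = 6.
  f=F, b=F: a clause becomes empty — 0.
Total: 7 + 0 + 6 + 0 = 13.

13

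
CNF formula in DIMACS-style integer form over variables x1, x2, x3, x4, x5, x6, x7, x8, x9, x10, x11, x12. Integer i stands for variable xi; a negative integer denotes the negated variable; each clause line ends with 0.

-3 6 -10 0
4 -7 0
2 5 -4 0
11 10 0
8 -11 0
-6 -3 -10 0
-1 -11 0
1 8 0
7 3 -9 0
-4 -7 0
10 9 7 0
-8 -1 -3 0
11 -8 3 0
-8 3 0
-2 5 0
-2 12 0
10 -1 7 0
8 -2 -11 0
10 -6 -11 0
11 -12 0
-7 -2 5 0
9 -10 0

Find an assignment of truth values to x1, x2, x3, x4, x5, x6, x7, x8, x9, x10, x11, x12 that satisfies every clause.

Pure literal: x5 appears only positively; assign x5 = True.
Branch on x1: take x1 = False.
  then x8 is forced to True.
  then x3 is forced to True.
The remaining clauses are satisfied by x2 = True, x4 = True, x6 = False, x7 = False, x9 = True, x10 = False, x11 = True, x12 = True.

x1 = False, x2 = True, x3 = True, x4 = True, x5 = True, x6 = False, x7 = False, x8 = True, x9 = True, x10 = False, x11 = True, x12 = True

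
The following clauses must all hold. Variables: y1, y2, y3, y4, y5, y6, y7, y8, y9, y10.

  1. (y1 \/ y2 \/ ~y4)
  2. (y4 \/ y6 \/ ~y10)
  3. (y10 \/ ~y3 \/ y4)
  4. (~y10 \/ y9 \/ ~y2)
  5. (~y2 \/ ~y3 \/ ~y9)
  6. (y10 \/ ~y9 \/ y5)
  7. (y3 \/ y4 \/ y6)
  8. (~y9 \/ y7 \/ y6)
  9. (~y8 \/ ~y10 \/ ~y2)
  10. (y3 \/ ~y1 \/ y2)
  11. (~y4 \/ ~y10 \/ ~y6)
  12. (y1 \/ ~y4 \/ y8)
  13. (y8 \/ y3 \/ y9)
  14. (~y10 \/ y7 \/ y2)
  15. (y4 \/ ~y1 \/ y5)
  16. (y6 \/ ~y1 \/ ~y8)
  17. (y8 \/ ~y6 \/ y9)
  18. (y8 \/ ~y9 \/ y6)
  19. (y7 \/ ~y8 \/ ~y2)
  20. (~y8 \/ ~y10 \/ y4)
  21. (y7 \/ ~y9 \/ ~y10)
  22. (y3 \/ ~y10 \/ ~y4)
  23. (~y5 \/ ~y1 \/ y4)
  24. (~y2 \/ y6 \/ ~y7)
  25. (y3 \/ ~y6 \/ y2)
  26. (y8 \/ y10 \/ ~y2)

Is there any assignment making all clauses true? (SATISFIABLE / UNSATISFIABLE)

Set y1 = True and propagate.
Set y2 = False and propagate.
  then y3 is forced to True.
Set y4 = True and propagate.
For the remaining variables, y5 = True, y6 = False, y7 = True, y8 = False, y9 = False, y10 = False works.
So y1=True, y2=False, y3=True, y4=True, y5=True, y6=False, y7=True, y8=False, y9=False, y10=False is a satisfying assignment.

SATISFIABLE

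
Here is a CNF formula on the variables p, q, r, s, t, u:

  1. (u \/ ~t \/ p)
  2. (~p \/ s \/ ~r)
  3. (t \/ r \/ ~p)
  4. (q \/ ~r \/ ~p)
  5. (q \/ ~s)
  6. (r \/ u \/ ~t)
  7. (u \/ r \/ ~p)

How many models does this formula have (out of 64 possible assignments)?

25

Case analysis on p and r:
  p=1, r=1: remaining (q,s,t,u) ∈ {(1,1,0,0); (1,1,0,1); (1,1,1,0); (1,1,1,1)} — 4.
  p=1, r=0: remaining (q,s,t,u) ∈ {(0,0,1,1); (1,0,1,1); (1,1,1,1)} — 3.
  p=0, r=1: 9 of the 16 assignments to (q,s,t,u) work.
  p=0, r=0: 9 of the 16 assignments to (q,s,t,u) work.
Total: 4 + 3 + 9 + 9 = 25.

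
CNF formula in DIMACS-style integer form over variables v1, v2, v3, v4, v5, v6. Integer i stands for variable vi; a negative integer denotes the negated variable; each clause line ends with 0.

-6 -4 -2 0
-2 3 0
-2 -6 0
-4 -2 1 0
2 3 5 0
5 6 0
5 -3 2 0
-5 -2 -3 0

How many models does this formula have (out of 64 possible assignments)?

16

Split on v2, then v3.
  v2=1, v3=1: a clause becomes empty — 0.
  v2=1, v3=0: a clause becomes empty — 0.
  v2=0, v3=1: forces v5=1; v1, v4, v6 free → 2^3 = 8.
  v2=0, v3=0: forces v5=1; v1, v4, v6 free → 2^3 = 8.
Total: 0 + 0 + 8 + 8 = 16.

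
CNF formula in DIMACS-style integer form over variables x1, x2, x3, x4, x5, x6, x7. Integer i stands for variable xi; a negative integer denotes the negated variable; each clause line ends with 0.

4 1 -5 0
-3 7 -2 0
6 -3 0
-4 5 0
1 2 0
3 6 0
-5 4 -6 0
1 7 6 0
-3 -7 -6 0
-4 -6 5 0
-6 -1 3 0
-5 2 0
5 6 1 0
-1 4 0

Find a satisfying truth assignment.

x1=F  x2=T  x3=F  x4=T  x5=T  x6=T  x7=T

Check each clause:
  1. (x4 || !x5 || x1) — x4 is true.
  2. (!x2 || !x3 || x7) — !x3 is true.
  3. (x6 || !x3) — !x3 is true.
  4. (!x4 || x5) — x5 is true.
  5. (x1 || x2) — x2 is true.
  6. (x6 || x3) — x6 is true.
  7. (!x6 || !x5 || x4) — x4 is true.
  8. (x6 || x7 || x1) — x6 is true.
  9. (!x6 || !x7 || !x3) — !x3 is true.
  10. (!x4 || x5 || !x6) — x5 is true.
  11. (x3 || !x6 || !x1) — !x1 is true.
  12. (x2 || !x5) — x2 is true.
  13. (x5 || x6 || x1) — x5 is true.
  14. (x4 || !x1) — x4 is true.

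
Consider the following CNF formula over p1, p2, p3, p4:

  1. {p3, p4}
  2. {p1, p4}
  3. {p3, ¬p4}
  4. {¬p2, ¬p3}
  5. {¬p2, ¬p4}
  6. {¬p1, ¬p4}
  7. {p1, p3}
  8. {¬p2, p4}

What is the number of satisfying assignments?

Satisfying assignments:
  p1=F p2=F p3=T p4=T
  p1=T p2=F p3=T p4=F
That's 2 in total.

2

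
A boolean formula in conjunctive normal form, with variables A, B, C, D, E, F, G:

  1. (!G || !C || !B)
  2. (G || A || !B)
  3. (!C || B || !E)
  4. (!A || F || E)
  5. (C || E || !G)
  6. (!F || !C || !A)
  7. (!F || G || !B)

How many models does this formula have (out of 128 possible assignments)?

42

Split on B, then C.
  B=1, C=1: remaining (A,D,E,F,G) ∈ {(1,0,1,0,0); (1,1,1,0,0)} — 2.
  B=1, C=0: D free; 5 ways for (A,E,F,G) × 2^1 = 10.
  B=0, C=1: forces A=0; E=0; D, F, G free → 2^3 = 8.
  B=0, C=0: D free; 11 ways for (A,E,F,G) × 2^1 = 22.
Total: 2 + 10 + 8 + 22 = 42.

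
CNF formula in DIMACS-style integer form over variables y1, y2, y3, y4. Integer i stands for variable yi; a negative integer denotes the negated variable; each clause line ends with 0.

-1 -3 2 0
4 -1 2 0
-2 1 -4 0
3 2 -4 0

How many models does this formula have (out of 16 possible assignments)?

9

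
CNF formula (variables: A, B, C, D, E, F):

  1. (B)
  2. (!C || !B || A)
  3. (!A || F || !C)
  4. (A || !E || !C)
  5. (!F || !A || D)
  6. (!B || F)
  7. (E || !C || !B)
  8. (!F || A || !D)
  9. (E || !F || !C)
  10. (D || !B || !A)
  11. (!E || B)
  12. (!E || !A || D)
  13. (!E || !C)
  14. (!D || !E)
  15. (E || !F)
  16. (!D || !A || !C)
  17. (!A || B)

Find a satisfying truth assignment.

A=F, B=T, C=F, D=F, E=T, F=T

Check each clause:
  1. (B) — B is true.
  2. (A || !C || !B) — !C is true.
  3. (!C || !A || F) — !C is true.
  4. (!E || A || !C) — !C is true.
  5. (D || !F || !A) — !A is true.
  6. (!B || F) — F is true.
  7. (!B || !C || E) — !C is true.
  8. (A || !D || !F) — !D is true.
  9. (!C || !F || E) — !C is true.
  10. (!A || D || !B) — !A is true.
  11. (B || !E) — B is true.
  12. (!A || D || !E) — !A is true.
  13. (!E || !C) — !C is true.
  14. (!D || !E) — !D is true.
  15. (!F || E) — E is true.
  16. (!A || !D || !C) — !D is true.
  17. (!A || B) — B is true.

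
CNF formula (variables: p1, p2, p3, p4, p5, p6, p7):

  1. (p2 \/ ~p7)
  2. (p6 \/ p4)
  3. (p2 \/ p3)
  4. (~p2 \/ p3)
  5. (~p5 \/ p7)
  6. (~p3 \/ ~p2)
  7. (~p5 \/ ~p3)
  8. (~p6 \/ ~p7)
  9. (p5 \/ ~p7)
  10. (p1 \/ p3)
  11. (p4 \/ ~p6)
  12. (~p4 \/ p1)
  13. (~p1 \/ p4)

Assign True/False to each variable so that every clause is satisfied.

p1=T, p2=F, p3=T, p4=T, p5=F, p6=F, p7=F

Branch on p1: take p1 = True.
  then p4 is forced to True.
The remaining clauses are satisfied by p2 = False, p3 = True, p5 = False, p6 = False, p7 = False.
Every clause has at least one true literal under this assignment.
Check each clause:
  1. (p2 \/ ~p7) — ~p7 is true.
  2. (p4 \/ p6) — p4 is true.
  3. (p3 \/ p2) — p3 is true.
  4. (~p2 \/ p3) — p3 is true.
  5. (p7 \/ ~p5) — ~p5 is true.
  6. (~p2 \/ ~p3) — ~p2 is true.
  7. (~p3 \/ ~p5) — ~p5 is true.
  8. (~p7 \/ ~p6) — ~p7 is true.
  9. (p5 \/ ~p7) — ~p7 is true.
  10. (p1 \/ p3) — p1 is true.
  11. (p4 \/ ~p6) — ~p6 is true.
  12. (p1 \/ ~p4) — p1 is true.
  13. (~p1 \/ p4) — p4 is true.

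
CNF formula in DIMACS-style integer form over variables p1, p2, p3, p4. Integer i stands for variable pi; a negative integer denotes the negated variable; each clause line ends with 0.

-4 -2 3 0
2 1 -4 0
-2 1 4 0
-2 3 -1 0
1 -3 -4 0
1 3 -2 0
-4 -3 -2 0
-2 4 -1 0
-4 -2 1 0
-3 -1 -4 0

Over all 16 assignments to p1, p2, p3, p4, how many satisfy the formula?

Satisfying assignments:
  p1=F p2=F p3=F p4=F
  p1=F p2=F p3=T p4=F
  p1=T p2=F p3=F p4=F
  p1=T p2=F p3=F p4=T
  p1=T p2=F p3=T p4=F
Count: 5.

5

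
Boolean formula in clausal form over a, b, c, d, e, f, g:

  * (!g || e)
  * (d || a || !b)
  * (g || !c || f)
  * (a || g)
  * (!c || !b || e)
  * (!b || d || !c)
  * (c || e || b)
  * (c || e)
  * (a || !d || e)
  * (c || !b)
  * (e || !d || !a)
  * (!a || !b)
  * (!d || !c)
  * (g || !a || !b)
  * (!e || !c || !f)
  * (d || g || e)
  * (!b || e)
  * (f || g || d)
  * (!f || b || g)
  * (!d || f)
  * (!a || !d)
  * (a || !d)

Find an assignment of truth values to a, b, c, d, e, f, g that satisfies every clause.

Try a = True.
  then b is forced to False.
  then d is forced to False.
For the remaining variables, c = False, e = True, f = True, g = True works.

a = True  b = False  c = False  d = False  e = True  f = True  g = True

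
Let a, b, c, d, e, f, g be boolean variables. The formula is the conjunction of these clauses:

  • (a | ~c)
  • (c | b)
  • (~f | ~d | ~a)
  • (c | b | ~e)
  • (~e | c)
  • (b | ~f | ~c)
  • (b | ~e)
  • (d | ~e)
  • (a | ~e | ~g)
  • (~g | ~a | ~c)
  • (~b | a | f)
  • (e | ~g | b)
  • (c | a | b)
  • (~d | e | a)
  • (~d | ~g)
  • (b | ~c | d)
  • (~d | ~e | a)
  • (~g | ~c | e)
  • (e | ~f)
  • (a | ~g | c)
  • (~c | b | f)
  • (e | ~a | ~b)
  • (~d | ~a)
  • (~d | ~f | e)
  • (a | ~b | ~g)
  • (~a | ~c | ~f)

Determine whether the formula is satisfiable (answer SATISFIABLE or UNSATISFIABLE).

a = True:
  propagation gives d=False, e=False, f=False, b=False; an empty clause results — contradiction.
a = False:
  propagation gives c=False, b=True, e=False, f=True; an empty clause results — contradiction.
Every branch closes, so no satisfying assignment exists.

UNSATISFIABLE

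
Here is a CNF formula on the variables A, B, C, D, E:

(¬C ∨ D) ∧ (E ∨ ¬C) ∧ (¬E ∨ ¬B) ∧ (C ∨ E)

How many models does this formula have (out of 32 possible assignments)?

6

Satisfying assignments:
  A=0 B=0 C=0 D=0 E=1
  A=0 B=0 C=0 D=1 E=1
  A=0 B=0 C=1 D=1 E=1
  A=1 B=0 C=0 D=0 E=1
  A=1 B=0 C=0 D=1 E=1
  A=1 B=0 C=1 D=1 E=1
That's 6 in total.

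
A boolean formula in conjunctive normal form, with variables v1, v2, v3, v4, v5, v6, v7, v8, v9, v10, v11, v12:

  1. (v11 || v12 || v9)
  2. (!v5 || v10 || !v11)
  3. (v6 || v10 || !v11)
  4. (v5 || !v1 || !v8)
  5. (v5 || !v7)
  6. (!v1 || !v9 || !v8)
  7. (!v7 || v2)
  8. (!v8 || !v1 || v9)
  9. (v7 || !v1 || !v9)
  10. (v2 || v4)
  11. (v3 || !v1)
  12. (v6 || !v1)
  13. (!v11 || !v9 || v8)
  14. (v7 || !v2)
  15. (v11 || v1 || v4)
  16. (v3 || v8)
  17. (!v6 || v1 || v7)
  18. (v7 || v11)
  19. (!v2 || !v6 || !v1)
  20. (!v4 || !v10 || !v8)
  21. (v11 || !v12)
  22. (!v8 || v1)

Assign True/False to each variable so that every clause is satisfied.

v1=False  v2=False  v3=True  v4=True  v5=True  v6=False  v7=False  v8=False  v9=False  v10=True  v11=True  v12=True

Pure literal: v3 appears only positively; assign v3 = True.
Set v1 = False and propagate.
  then v8 is forced to False.
Branch on v2: take v2 = False.
  then v7 is forced to False.
  then v4 is forced to True.
  then v6 is forced to False.
  then v11 is forced to True.
  then v10 is forced to True.
  then v9 is forced to False.
v5, v12 are now unconstrained; take v5 = True, v12 = True.
Check each clause:
  1. (v12 || v9 || v11) — v11 is true.
  2. (!v5 || v10 || !v11) — v10 is true.
  3. (!v11 || v10 || v6) — v10 is true.
  4. (v5 || !v8 || !v1) — !v8 is true.
  5. (v5 || !v7) — !v7 is true.
  6. (!v9 || !v1 || !v8) — !v8 is true.
  7. (!v7 || v2) — !v7 is true.
  8. (!v8 || v9 || !v1) — !v8 is true.
  9. (!v9 || !v1 || v7) — !v9 is true.
  10. (v2 || v4) — v4 is true.
  11. (v3 || !v1) — v3 is true.
  12. (!v1 || v6) — !v1 is true.
  13. (!v11 || !v9 || v8) — !v9 is true.
  14. (!v2 || v7) — !v2 is true.
  15. (v4 || v11 || v1) — v11 is true.
  16. (v3 || v8) — v3 is true.
  17. (!v6 || v1 || v7) — !v6 is true.
  18. (v11 || v7) — v11 is true.
  19. (!v6 || !v1 || !v2) — !v6 is true.
  20. (!v10 || !v8 || !v4) — !v8 is true.
  21. (!v12 || v11) — v11 is true.
  22. (v1 || !v8) — !v8 is true.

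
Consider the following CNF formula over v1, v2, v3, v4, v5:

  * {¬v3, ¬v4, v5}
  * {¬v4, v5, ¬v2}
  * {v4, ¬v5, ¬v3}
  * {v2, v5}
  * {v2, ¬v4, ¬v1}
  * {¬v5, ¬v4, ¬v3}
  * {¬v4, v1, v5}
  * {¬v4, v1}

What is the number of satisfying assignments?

9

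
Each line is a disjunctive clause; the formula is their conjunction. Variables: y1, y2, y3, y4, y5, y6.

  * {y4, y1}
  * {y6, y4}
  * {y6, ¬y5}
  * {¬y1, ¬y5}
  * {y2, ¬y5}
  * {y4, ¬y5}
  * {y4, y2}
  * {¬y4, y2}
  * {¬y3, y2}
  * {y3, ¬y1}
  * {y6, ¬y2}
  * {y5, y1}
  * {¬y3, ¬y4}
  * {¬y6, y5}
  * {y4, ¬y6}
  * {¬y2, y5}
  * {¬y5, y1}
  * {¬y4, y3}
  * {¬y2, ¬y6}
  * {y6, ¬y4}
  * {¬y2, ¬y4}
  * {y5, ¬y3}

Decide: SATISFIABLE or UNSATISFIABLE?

y4 = True:
  propagation gives y2=True; an empty clause results — contradiction.
y4 = False:
  propagation gives y1=True, y6=True; an empty clause results — contradiction.
Every branch closes, so no satisfying assignment exists.

UNSATISFIABLE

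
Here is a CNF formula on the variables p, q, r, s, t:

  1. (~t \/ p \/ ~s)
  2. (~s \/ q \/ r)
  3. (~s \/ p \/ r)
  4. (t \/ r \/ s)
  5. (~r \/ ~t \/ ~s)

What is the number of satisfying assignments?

Case analysis on s and r:
  s=1, r=1: remaining (p,q,t) ∈ {(0,0,0); (0,1,0); (1,0,0); (1,1,0)} — 4.
  s=1, r=0: remaining (p,q,t) ∈ {(1,1,0); (1,1,1)} — 2.
  s=0, r=1: p, q, t free → 2^3 = 8.
  s=0, r=0: remaining (p,q,t) ∈ {(0,0,1); (0,1,1); (1,0,1); (1,1,1)} — 4.
Total: 4 + 2 + 8 + 4 = 18.

18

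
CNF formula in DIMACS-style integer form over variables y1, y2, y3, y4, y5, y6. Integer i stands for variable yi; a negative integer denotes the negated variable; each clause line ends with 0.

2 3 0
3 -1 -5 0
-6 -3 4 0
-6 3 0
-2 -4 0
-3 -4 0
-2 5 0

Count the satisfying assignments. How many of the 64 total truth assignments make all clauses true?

The models are:
  y1=0 y2=0 y3=1 y4=0 y5=0 y6=0
  y1=0 y2=0 y3=1 y4=0 y5=1 y6=0
  y1=0 y2=1 y3=0 y4=0 y5=1 y6=0
  y1=0 y2=1 y3=1 y4=0 y5=1 y6=0
  y1=1 y2=0 y3=1 y4=0 y5=0 y6=0
  y1=1 y2=0 y3=1 y4=0 y5=1 y6=0
  y1=1 y2=1 y3=1 y4=0 y5=1 y6=0
Count: 7.

7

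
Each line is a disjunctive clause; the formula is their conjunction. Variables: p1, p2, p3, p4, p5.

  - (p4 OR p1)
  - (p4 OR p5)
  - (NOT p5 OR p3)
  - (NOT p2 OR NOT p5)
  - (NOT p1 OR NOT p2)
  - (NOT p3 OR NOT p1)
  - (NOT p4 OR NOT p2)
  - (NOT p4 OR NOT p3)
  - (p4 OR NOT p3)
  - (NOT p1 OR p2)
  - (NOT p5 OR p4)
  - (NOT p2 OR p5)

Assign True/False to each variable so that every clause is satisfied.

p1=False, p2=False, p3=False, p4=True, p5=False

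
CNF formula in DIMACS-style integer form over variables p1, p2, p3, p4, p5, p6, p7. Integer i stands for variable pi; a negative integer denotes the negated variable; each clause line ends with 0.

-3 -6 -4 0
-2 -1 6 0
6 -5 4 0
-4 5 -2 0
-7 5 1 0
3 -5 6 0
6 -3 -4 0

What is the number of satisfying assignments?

Case analysis on p6 and p4:
  p6=T, p4=T: 11 of the 32 assignments to (p1,p2,p3,p5,p7) work.
  p6=T, p4=F: p2, p3 free; 7 ways for (p1,p5,p7) × 2^2 = 28.
  p6=F, p4=T: remaining (p1,p2,p3,p5,p7) ∈ {(F,F,F,F,F); (T,F,F,F,F); (T,F,F,F,T)} — 3.
  p6=F, p4=F: p3 free; 4 ways for (p1,p2,p5,p7) × 2^1 = 8.
Total: 11 + 28 + 3 + 8 = 50.

50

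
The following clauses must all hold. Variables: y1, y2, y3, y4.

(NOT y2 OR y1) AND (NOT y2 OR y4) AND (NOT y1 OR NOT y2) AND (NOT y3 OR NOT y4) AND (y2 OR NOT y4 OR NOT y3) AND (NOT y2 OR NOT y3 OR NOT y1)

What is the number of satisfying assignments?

6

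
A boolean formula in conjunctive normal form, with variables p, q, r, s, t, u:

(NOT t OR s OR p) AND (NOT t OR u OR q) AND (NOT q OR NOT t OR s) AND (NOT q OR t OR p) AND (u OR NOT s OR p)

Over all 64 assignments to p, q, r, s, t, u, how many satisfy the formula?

Split on t, then p.
  t=T, p=T: r free; 4 ways for (q,s,u) × 2^1 = 8.
  t=T, p=F: remaining (q,r,s,u) ∈ {(F,F,T,T); (F,T,T,T); (T,F,T,T); (T,T,T,T)} — 4.
  t=F, p=T: q, r, s, u free → 2^4 = 16.
  t=F, p=F: r free; 3 ways for (q,s,u) × 2^1 = 6.
Total: 8 + 4 + 16 + 6 = 34.

34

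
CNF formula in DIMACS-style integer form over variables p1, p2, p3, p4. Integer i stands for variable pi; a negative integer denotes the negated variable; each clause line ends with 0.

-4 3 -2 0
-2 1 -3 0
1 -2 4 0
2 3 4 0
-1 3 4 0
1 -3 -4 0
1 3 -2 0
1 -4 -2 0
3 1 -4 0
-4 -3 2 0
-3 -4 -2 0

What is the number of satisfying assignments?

Satisfying assignments:
  p1=0 p2=0 p3=1 p4=0
  p1=1 p2=0 p3=0 p4=1
  p1=1 p2=0 p3=1 p4=0
  p1=1 p2=1 p3=1 p4=0
That's 4 in total.

4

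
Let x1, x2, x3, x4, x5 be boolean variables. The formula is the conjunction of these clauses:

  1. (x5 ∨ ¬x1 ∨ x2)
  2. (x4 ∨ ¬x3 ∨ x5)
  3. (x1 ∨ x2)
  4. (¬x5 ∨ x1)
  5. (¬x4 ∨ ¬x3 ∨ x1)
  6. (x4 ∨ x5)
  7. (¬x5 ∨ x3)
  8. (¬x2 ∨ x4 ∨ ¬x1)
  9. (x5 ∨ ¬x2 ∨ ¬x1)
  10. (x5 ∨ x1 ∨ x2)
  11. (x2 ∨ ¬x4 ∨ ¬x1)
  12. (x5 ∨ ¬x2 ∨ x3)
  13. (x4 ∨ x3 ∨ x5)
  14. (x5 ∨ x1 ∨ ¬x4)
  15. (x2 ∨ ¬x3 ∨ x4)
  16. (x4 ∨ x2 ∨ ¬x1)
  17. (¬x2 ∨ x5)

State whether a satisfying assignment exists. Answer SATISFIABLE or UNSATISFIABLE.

SATISFIABLE

Try x1 = True.
Branch on x2: take x2 = True.
  then x4 is forced to True.
  then x5 is forced to True.
  then x3 is forced to True.
Every clause has at least one true literal under this assignment.
So x1 = True, x2 = True, x3 = True, x4 = True, x5 = True is a satisfying assignment.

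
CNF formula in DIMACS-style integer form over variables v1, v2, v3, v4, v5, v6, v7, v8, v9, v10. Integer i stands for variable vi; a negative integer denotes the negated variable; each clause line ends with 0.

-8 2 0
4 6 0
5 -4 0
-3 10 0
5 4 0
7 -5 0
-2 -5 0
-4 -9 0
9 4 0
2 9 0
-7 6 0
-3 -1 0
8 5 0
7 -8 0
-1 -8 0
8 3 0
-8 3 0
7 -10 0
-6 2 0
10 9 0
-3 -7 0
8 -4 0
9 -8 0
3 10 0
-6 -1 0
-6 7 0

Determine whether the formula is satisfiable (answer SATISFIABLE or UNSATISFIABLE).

v8 = True:
  propagation gives v2=True, v5=False, v4=False; an empty clause results — contradiction.
v8 = False:
  propagation gives v5=True, v7=True, v2=False, v9=True; an empty clause results — contradiction.
Every branch closes, so no satisfying assignment exists.

UNSATISFIABLE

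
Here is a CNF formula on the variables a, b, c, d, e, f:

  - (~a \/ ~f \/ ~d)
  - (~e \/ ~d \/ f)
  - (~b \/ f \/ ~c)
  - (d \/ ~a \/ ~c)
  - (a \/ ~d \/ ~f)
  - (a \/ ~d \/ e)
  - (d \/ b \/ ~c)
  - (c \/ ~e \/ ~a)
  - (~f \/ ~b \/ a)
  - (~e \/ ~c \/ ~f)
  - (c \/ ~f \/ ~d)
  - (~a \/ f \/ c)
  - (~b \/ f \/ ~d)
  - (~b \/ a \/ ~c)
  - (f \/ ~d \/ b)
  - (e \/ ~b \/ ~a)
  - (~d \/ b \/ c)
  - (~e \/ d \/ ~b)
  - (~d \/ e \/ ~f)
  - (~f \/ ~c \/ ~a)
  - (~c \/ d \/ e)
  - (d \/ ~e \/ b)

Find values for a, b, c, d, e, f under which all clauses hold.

Set a = True and propagate.
Branch on b: take b = False.
Set c = False and propagate.
  then e is forced to False.
  then f is forced to True.
  then d is forced to False.

a = True  b = False  c = False  d = False  e = False  f = True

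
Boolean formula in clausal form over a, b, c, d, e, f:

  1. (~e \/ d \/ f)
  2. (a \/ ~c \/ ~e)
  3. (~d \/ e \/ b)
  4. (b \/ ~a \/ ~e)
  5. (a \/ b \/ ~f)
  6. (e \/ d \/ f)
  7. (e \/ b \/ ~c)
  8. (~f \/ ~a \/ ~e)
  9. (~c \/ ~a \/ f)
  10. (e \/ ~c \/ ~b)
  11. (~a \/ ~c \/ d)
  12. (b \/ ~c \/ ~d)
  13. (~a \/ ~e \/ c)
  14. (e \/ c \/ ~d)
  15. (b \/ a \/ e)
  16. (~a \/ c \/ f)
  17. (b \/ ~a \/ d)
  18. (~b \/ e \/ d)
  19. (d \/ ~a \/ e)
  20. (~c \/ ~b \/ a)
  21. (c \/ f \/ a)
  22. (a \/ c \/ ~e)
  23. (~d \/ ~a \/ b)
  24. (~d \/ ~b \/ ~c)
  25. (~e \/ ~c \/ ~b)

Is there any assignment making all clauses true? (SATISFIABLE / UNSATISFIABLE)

a = True:
  e = True:
    propagation gives b=True, f=False, d=True, c=False; an empty clause results — contradiction.
  e = False:
    propagation gives d=True, b=True, c=False; an empty clause results — contradiction.
a = False:
  e = True:
    propagation gives c=False; an empty clause results — contradiction.
  e = False:
    propagation gives b=True, c=False, d=False; an empty clause results — contradiction.
Every branch closes, so no satisfying assignment exists.

UNSATISFIABLE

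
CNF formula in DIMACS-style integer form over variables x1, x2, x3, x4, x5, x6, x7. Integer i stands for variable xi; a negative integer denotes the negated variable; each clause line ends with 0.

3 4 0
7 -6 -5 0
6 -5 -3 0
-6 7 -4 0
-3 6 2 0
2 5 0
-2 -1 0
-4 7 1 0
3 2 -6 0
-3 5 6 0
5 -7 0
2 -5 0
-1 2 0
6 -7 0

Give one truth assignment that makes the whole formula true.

x1=F  x2=T  x3=T  x4=F  x5=F  x6=T  x7=F

Check each clause:
  1. (x3 || x4) — x3 is true.
  2. (!x5 || x7 || !x6) — !x5 is true.
  3. (!x5 || !x3 || x6) — !x5 is true.
  4. (x7 || !x4 || !x6) — !x4 is true.
  5. (!x3 || x2 || x6) — x2 is true.
  6. (x5 || x2) — x2 is true.
  7. (!x1 || !x2) — !x1 is true.
  8. (x1 || !x4 || x7) — !x4 is true.
  9. (x3 || x2 || !x6) — x2 is true.
  10. (x6 || !x3 || x5) — x6 is true.
  11. (x5 || !x7) — !x7 is true.
  12. (x2 || !x5) — x2 is true.
  13. (!x1 || x2) — x2 is true.
  14. (!x7 || x6) — !x7 is true.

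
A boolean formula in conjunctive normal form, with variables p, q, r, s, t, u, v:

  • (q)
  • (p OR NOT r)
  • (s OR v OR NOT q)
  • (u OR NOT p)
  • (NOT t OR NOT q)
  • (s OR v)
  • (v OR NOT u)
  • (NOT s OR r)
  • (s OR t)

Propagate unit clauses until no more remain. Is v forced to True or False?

True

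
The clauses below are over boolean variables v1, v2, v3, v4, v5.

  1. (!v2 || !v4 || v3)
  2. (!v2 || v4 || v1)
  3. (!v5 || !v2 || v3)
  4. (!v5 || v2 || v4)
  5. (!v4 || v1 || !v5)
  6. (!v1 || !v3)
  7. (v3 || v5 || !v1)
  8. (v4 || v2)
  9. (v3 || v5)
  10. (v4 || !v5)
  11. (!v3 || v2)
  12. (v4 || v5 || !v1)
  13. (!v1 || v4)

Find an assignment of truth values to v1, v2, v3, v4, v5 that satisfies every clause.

v1=F, v2=T, v3=T, v4=T, v5=F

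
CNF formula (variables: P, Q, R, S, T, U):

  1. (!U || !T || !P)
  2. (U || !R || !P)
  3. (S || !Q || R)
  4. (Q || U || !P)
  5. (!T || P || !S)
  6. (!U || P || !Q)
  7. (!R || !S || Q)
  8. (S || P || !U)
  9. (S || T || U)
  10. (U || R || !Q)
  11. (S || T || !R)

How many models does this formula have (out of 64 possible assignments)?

10

Split on U, then P.
  U=1, P=1: remaining (Q,R,S,T) ∈ {(0,0,0,0); (0,0,1,0); (1,0,1,0); (1,1,1,0)} — 4.
  U=1, P=0: remaining (Q,R,S,T) ∈ {(0,0,1,0)} — 1.
  U=0, P=1: a clause becomes empty — 0.
  U=0, P=0: 5 of the 16 assignments to (Q,R,S,T) work.
Total: 4 + 1 + 0 + 5 = 10.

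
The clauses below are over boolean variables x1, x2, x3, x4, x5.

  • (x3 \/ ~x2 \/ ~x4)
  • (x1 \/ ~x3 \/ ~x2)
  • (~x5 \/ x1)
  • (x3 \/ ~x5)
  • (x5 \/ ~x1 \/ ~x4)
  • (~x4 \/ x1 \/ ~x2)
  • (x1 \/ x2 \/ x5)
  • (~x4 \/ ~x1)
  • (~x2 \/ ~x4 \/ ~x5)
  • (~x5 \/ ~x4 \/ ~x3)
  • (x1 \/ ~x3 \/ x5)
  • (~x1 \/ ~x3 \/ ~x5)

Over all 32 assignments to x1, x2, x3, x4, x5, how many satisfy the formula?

5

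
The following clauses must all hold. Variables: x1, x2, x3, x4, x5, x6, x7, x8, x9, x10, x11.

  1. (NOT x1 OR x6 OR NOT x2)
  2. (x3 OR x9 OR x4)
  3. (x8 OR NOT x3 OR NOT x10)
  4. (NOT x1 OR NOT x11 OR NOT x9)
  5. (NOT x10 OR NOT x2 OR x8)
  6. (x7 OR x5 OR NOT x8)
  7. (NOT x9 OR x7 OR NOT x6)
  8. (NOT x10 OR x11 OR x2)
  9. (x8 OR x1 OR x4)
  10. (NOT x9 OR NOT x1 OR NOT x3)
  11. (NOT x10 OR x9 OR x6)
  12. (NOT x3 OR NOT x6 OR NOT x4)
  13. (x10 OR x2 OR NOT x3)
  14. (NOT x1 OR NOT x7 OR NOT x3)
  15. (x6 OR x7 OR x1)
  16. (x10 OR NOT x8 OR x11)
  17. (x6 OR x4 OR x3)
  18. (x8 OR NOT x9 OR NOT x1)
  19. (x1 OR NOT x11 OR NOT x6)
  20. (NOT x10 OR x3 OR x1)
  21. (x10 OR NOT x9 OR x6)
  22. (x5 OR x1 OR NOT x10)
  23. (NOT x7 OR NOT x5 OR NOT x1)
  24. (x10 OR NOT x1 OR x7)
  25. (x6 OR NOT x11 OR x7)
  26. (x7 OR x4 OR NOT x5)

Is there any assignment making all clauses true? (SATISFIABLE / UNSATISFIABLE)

SATISFIABLE

Try x1 = False.
Try x2 = True.
Branch on x3: take x3 = True.
The remaining clauses are satisfied by x4 = False, x5 = False, x6 = False, x7 = True, x8 = True, x9 = False, x10 = False, x11 = True.
So x1=F, x2=T, x3=T, x4=F, x5=F, x6=F, x7=T, x8=T, x9=F, x10=F, x11=T is a satisfying assignment.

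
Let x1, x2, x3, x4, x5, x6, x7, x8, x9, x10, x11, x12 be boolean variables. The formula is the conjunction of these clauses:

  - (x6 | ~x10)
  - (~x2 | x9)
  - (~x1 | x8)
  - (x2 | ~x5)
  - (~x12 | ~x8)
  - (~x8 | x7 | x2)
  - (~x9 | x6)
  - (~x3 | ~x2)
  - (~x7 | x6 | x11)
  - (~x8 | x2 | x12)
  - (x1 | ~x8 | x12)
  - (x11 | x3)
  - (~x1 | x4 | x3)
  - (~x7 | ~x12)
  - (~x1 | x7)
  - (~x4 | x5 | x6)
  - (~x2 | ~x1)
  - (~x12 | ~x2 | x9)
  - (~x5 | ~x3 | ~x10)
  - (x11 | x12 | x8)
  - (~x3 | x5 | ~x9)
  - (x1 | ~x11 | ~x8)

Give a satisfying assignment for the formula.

x1=False, x2=False, x3=False, x4=True, x5=False, x6=True, x7=True, x8=False, x9=False, x10=False, x11=True, x12=False

Pure literal: x6 appears only positively; assign x6 = True.
Pure literal: x10 appears only negated; assign x10 = False.
Branch on x1: take x1 = False.
Branch on x2: take x2 = False.
  then x5 is forced to False.
For the remaining variables, x3 = False, x4 = True, x7 = True, x8 = False, x9 = False, x11 = True, x12 = False works.
Every clause has at least one true literal under this assignment.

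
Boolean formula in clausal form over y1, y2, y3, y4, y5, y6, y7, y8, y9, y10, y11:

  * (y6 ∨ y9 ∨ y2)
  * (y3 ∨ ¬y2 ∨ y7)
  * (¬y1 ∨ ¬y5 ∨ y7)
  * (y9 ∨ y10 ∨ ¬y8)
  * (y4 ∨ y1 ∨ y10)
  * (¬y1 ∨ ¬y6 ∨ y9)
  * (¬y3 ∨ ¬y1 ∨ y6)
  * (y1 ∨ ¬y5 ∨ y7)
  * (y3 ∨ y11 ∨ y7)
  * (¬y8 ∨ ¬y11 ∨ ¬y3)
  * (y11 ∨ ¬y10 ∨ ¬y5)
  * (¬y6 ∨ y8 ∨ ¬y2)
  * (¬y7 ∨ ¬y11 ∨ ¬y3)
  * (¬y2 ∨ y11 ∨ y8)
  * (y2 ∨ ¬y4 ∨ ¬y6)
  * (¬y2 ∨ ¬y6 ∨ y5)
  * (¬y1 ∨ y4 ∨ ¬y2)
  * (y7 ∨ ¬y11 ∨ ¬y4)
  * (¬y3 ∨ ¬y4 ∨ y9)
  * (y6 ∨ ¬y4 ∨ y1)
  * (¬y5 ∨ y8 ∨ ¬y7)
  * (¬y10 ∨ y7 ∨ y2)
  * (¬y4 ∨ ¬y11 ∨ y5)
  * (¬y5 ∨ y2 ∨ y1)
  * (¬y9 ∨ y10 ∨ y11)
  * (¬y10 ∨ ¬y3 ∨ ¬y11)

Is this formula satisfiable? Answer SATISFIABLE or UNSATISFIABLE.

SATISFIABLE

Try y1 = True.
Try y2 = False.
For the remaining variables, y3 = False, y4 = False, y5 = False, y6 = False, y7 = True, y8 = True, y9 = True, y10 = True, y11 = False works.
So y1 = True, y2 = False, y3 = False, y4 = False, y5 = False, y6 = False, y7 = True, y8 = True, y9 = True, y10 = True, y11 = False is a satisfying assignment.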